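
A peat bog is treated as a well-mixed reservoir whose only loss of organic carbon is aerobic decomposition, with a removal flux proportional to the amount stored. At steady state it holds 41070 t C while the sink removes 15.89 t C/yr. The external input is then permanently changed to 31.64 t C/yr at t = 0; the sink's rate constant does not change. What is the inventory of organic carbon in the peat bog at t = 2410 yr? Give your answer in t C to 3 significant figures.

τ = M₀/F₀ = 41070/15.89 = 2585 yr; rate constant k = 1/τ.
New steady state M_∞ = F₁/k = F₁·τ = 31.64 × 2585 = 81778 t C.
M(t) = M_∞ + (M₀ − M_∞)·e^(−t/τ); t/τ = 2410/2585 = 0.9324, so e^(−t/τ) = 0.3936.
M(t) = 81778 − 40710 × 0.3936 = 65756 t C.

65800 t C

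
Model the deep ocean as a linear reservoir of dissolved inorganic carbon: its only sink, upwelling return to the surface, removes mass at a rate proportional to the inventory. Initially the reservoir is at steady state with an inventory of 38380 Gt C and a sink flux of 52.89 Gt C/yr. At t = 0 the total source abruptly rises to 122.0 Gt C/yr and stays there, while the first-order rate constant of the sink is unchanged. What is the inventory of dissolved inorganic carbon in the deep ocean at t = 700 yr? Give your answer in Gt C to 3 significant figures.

The sink rate constant is k = F₀/M₀ = 52.89/38380 = 0.001378 yr⁻¹.
Solving dM/dt = F₁ − kM with M(0) = M₀ gives M(t) = F₁/k + (M₀ − F₁/k)·e^(−kt).
F₁/k = 122.0/0.001378 = 88530 Gt C; kt = 0.001378 × 700 = 0.9646, e^(−kt) = 0.3811.
M(700) = 88530 + (38380 − 88530) × 0.3811 = 88530 − 19110 = 69417 Gt C.

69400 Gt C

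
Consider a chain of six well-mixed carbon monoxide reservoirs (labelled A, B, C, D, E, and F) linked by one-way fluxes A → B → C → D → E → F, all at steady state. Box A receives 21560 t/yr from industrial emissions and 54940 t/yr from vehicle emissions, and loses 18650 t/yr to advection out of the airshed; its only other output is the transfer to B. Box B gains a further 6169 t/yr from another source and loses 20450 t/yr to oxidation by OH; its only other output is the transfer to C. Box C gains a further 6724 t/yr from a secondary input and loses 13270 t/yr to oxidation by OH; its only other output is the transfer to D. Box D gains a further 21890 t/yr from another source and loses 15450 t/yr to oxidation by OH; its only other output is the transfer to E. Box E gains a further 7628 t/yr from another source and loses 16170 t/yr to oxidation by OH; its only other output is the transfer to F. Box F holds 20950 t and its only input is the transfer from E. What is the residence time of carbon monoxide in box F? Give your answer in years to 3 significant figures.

Box A: F(A→B) = (21560 + 54940) − 18650 = 57850 t/yr.
Box B: F(B→C) = (57850 + 6169) − 20450 = 43569 t/yr.
Box C: F(C→D) = (43569 + 6724) − 13270 = 37023 t/yr.
Box D: F(D→E) = (37023 + 21890) − 15450 = 43463 t/yr.
Box E: F(E→F) = (43463 + 7628) − 16170 = 34921 t/yr.
Box F throughput = its input = 34921 t/yr; τ = 20950 / 34921 = 0.5999 yr.

0.600 yr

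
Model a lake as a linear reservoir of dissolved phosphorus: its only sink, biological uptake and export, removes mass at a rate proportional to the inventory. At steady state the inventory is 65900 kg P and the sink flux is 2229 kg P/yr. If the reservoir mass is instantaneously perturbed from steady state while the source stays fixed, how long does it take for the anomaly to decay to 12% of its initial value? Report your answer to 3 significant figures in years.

For a linear reservoir the anomaly decays as exp(−t/τ) with τ = M/F = 65900/2229 = 29.56 yr.
exp(−t/τ) = 0.12 ⇒ t = −τ ln(0.12) = 29.56 × 2.120 = 62.69 yr.

62.7 yr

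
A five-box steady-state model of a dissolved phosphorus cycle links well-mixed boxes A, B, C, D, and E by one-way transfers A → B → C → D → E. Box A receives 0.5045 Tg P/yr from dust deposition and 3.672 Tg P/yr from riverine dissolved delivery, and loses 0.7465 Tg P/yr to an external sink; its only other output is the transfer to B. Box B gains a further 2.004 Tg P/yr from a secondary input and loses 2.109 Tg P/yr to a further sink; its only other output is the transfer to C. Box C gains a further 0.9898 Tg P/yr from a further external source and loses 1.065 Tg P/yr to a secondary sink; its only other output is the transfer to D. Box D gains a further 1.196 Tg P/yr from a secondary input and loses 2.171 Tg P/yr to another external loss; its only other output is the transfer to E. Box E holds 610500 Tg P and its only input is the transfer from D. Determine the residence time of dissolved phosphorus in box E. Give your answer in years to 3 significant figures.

Box A: F(A→B) = (0.5045 + 3.672) − 0.7465 = 3.4300 Tg P/yr.
Box B: F(B→C) = (3.4300 + 2.004) − 2.109 = 3.3250 Tg P/yr.
Box C: F(C→D) = (3.3250 + 0.9898) − 1.065 = 3.2498 Tg P/yr.
Box D: F(D→E) = (3.2498 + 1.196) − 2.171 = 2.2748 Tg P/yr.
Box E throughput = its input = 2.2748 Tg P/yr; τ = 610500 / 2.2748 = 268400 yr.

268000 yr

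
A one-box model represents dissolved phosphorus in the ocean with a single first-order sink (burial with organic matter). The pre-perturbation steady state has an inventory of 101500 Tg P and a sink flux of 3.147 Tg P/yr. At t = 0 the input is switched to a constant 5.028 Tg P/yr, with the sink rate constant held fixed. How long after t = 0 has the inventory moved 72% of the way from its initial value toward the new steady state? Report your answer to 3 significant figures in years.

τ = M₀/F₀ = 101500/3.147 = 32250 yr.
The remaining gap fraction is e^(−t/τ); 72% covered ⇒ e^(−t/τ) = 0.280.
t = −τ ln(0.280) = 32250 × 1.273 = 41060 yr.

41100 yr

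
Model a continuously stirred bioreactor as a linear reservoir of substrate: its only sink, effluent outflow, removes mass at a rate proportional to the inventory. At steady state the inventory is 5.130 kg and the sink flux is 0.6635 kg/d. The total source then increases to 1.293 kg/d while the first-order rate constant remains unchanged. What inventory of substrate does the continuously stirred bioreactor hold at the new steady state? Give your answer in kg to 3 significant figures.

Rate constant k = F/M = 0.6635 / 5.130 = 0.1293 d⁻¹.
At the new steady state, source = k·M_new ⇒ M_new = 1.293 / 0.1293 = 9.997 kg.
(Equivalently M_new = M × F_new/F_old = 5.130 × 1.293/0.6635.)

10.0 kg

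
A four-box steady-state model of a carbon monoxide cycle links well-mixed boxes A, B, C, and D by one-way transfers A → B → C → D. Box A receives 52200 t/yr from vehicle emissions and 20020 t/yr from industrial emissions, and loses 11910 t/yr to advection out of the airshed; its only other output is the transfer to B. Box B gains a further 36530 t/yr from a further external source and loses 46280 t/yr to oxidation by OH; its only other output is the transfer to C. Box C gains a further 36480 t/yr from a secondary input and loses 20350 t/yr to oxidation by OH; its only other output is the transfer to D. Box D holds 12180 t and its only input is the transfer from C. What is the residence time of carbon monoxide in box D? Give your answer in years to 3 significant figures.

0.183 yr

Box A: F(A→B) = (52200 + 20020) − 11910 = 60310 t/yr.
Box B: F(B→C) = (60310 + 36530) − 46280 = 50560 t/yr.
Box C: F(C→D) = (50560 + 36480) − 20350 = 66690 t/yr.
Box D throughput = its input = 66690 t/yr; τ = 12180 / 66690 = 0.1826 yr.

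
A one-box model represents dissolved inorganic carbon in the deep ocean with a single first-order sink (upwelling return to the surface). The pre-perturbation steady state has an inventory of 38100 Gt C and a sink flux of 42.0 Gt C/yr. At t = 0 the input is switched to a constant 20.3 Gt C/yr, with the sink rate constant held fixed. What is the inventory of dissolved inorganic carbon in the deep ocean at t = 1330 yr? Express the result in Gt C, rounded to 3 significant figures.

23000 Gt C

τ = M₀/F₀ = 38100/42.0 = 907.1 yr; rate constant k = 1/τ.
New steady state M_∞ = F₁/k = F₁·τ = 20.3 × 907.1 = 18415 Gt C.
M(t) = M_∞ + (M₀ − M_∞)·e^(−t/τ); t/τ = 1330/907.1 = 1.466, so e^(−t/τ) = 0.2308.
M(t) = 18415 + 19680 × 0.2308 = 22959 Gt C.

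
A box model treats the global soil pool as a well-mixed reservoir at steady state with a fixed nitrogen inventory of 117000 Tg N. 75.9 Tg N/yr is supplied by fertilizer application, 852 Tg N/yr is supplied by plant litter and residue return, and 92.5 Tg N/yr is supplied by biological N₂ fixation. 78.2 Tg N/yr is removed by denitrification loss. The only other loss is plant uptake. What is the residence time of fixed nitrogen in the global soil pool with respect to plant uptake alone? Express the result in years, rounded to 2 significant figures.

120 yr

At steady state ΣF_in = ΣF_out.
ΣF_in = 75.9 + 852 + 92.5 = 1020.4 Tg N/yr.
Plant uptake flux = ΣF_in − (78.2) = 1020.4 − 78.20 = 942.2 Tg N/yr.
τ = M / F = 117000 / 942.2 = 124.2 yr.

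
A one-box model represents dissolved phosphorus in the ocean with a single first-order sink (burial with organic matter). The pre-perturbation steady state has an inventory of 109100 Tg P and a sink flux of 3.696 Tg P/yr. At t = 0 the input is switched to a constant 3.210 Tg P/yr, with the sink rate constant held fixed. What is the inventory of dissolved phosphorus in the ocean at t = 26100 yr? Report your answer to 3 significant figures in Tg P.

τ = M₀/F₀ = 109100/3.696 = 29520 yr; rate constant k = 1/τ.
New steady state M_∞ = F₁/k = F₁·τ = 3.210 × 29520 = 94754 Tg P.
M(t) = M_∞ + (M₀ − M_∞)·e^(−t/τ); t/τ = 26100/29520 = 0.8842, so e^(−t/τ) = 0.4130.
M(t) = 94754 + 14350 × 0.4130 = 100680 Tg P.

101000 Tg P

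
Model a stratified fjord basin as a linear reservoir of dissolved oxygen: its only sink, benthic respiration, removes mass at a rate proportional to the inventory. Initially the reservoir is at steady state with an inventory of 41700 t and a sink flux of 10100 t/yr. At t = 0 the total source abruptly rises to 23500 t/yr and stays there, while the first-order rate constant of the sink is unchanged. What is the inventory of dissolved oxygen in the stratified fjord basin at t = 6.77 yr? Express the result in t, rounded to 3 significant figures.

τ = M₀/F₀ = 41700/10100 = 4.129 yr; rate constant k = 1/τ.
New steady state M_∞ = F₁/k = F₁·τ = 23500 × 4.129 = 97025 t.
M(t) = M_∞ + (M₀ − M_∞)·e^(−t/τ); t/τ = 6.77/4.129 = 1.640, so e^(−t/τ) = 0.1940.
M(t) = 97025 − 55320 × 0.1940 = 86290 t.

86300 t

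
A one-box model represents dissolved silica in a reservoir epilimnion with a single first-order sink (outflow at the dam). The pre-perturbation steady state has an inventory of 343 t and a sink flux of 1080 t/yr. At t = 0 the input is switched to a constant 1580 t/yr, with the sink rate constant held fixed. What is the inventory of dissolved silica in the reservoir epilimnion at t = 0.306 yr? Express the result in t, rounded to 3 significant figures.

The sink rate constant is k = F₀/M₀ = 1080/343 = 3.149 yr⁻¹.
Solving dM/dt = F₁ − kM with M(0) = M₀ gives M(t) = F₁/k + (M₀ − F₁/k)·e^(−kt).
F₁/k = 1580/3.149 = 501.80 t; kt = 3.149 × 0.306 = 0.9635, e^(−kt) = 0.3816.
M(0.306) = 501.80 + (343 − 501.80) × 0.3816 = 501.80 − 60.59 = 441.21 t.

441 t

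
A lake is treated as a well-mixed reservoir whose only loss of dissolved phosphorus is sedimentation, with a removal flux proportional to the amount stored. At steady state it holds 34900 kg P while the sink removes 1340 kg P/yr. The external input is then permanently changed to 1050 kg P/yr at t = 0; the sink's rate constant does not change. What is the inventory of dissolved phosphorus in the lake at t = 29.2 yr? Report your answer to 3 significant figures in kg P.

29800 kg P

τ = M₀/F₀ = 34900/1340 = 26.04 yr; rate constant k = 1/τ.
New steady state M_∞ = F₁/k = F₁·τ = 1050 × 26.04 = 27347 kg P.
M(t) = M_∞ + (M₀ − M_∞)·e^(−t/τ); t/τ = 29.2/26.04 = 1.121, so e^(−t/τ) = 0.3259.
M(t) = 27347 + 7553 × 0.3259 = 29809 kg P.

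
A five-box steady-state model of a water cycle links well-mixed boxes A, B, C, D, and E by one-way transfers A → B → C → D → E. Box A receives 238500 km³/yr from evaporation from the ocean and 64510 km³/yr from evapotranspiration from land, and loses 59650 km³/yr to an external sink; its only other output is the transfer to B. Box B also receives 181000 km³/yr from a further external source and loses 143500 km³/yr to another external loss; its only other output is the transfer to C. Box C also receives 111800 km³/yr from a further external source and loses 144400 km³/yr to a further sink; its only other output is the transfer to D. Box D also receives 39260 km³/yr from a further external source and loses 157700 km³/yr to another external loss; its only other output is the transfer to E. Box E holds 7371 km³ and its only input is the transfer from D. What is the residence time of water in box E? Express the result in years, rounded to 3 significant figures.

Box A: F(A→B) = (238500 + 64510) − 59650 = 243360 km³/yr.
Box B: F(B→C) = (243360 + 181000) − 143500 = 280860 km³/yr.
Box C: F(C→D) = (280860 + 111800) − 144400 = 248260 km³/yr.
Box D: F(D→E) = (248260 + 39260) − 157700 = 129820 km³/yr.
Box E throughput = its input = 129820 km³/yr; τ = 7371 / 129820 = 0.05678 yr.

0.0568 yr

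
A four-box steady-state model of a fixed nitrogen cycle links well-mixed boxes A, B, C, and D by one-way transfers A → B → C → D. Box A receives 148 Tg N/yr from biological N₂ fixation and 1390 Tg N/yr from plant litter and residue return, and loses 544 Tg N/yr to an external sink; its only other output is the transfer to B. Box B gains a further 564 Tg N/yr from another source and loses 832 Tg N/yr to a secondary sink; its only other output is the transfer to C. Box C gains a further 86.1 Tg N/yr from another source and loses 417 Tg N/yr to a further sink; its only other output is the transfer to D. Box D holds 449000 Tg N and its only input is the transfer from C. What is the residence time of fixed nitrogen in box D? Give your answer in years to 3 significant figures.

1140 yr

Box A: F(A→B) = (148 + 1390) − 544 = 994.00 Tg N/yr.
Box B: F(B→C) = (994.00 + 564) − 832 = 726.00 Tg N/yr.
Box C: F(C→D) = (726.00 + 86.1) − 417 = 395.10 Tg N/yr.
Box D throughput = its input = 395.10 Tg N/yr; τ = 449000 / 395.10 = 1136 yr.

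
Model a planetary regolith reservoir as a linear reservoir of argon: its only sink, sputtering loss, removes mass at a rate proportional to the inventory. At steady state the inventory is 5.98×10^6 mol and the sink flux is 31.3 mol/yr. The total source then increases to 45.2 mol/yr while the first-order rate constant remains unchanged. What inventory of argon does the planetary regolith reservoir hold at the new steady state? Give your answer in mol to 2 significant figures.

8.6×10^6 mol

Rate constant k = F/M = 31.3 / 5.98×10^6 = 5.234×10^-6 yr⁻¹.
At the new steady state, source = k·M_new ⇒ M_new = 45.2 / 5.234×10^-6 = 8.636×10^6 mol.
(Equivalently M_new = M × F_new/F_old = 5.98×10^6 × 45.2/31.3.)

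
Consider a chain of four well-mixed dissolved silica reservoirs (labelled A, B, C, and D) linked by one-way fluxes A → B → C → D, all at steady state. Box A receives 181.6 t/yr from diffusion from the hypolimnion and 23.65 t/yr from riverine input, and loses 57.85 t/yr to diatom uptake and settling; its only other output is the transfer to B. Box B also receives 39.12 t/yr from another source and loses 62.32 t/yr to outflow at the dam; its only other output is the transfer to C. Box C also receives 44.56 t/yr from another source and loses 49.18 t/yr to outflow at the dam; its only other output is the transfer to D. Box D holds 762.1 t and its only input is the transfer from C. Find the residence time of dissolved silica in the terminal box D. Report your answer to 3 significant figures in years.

Box A: F(A→B) = (181.6 + 23.65) − 57.85 = 147.40 t/yr.
Box B: F(B→C) = (147.40 + 39.12) − 62.32 = 124.20 t/yr.
Box C: F(C→D) = (124.20 + 44.56) − 49.18 = 119.58 t/yr.
Box D throughput = its input = 119.58 t/yr; τ = 762.1 / 119.58 = 6.373 yr.

6.37 yr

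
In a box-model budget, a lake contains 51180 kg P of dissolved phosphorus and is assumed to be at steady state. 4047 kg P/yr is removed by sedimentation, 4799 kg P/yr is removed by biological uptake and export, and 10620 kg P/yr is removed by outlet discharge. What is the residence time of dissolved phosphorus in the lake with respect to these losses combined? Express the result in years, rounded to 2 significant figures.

Total removal = 4047 + 4799 + 10620 = 19466 kg P/yr.
τ = M / ΣF_out = 51180 / 19466 = 2.629 yr.

2.6 yr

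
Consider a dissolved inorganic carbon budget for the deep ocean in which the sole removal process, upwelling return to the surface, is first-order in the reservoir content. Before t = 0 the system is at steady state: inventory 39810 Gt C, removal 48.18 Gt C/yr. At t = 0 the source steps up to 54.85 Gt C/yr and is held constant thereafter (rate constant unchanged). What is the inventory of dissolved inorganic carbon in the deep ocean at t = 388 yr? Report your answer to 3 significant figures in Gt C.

41900 Gt C

Residence time τ = M₀/F₀ = 826.3 yr. The eventual steady state is M_∞ = M₀·(F₁/F₀) = 39810 × 54.85/48.18 = 45321 Gt C.
The anomaly ΔM(t) = M(t) − M_∞ decays as ΔM₀·e^(−t/τ) with ΔM₀ = 39810 − 45321 = −5511 Gt C.
At t = 388 yr, e^(−t/τ) = e^(−0.4696) = 0.6253, so ΔM = −3446 Gt C and M = 45321 − 3446 = 41875 Gt C.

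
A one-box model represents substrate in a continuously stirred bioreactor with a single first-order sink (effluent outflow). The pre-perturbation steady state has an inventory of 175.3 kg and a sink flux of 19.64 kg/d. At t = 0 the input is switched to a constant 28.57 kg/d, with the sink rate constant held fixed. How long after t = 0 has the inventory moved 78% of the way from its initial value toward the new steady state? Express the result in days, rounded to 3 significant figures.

13.5 d

τ = M₀/F₀ = 175.3/19.64 = 8.926 d.
The remaining gap fraction is e^(−t/τ); 78% covered ⇒ e^(−t/τ) = 0.220.
t = −τ ln(0.220) = 8.926 × 1.514 = 13.51 d.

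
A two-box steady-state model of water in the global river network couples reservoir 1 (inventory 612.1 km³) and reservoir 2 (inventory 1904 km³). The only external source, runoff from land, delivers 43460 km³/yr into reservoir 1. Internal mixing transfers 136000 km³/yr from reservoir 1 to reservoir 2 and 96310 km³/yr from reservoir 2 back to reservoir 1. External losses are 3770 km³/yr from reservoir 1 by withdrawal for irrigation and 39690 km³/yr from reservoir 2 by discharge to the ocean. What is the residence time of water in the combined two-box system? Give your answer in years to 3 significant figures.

For the system as a whole, the A↔B exchange is internal and contributes nothing to the throughput; only the external sinks remove mass.
M_total = 612.1 + 1904 = 2516.1 km³.
ΣF_external_out = 3770 + 39690 = 43460 km³/yr.
τ = M_total / ΣF_ext = 2516.1 / 43460 = 0.05789 yr.

0.0579 yr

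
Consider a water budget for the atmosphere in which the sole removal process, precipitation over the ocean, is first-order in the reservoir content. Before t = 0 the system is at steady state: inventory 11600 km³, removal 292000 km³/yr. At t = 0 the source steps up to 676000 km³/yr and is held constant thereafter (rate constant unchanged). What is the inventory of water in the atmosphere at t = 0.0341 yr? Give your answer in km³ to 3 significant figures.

The sink rate constant is k = F₀/M₀ = 292000/11600 = 25.17 yr⁻¹.
Solving dM/dt = F₁ − kM with M(0) = M₀ gives M(t) = F₁/k + (M₀ − F₁/k)·e^(−kt).
F₁/k = 676000/25.17 = 26855 km³; kt = 25.17 × 0.0341 = 0.8584, e^(−kt) = 0.4238.
M(0.0341) = 26855 + (11600 − 26855) × 0.4238 = 26855 − 6466 = 20389 km³.

20400 km³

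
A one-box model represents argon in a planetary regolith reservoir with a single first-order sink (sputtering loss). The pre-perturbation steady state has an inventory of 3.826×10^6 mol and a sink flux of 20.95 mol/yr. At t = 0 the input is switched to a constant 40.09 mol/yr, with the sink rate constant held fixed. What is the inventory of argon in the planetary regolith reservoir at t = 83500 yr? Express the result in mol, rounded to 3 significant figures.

The sink rate constant is k = F₀/M₀ = 20.95/3.826×10^6 = 5.476×10^-6 yr⁻¹.
Solving dM/dt = F₁ − kM with M(0) = M₀ gives M(t) = F₁/k + (M₀ − F₁/k)·e^(−kt).
F₁/k = 40.09/5.476×10^-6 = 7.3214×10^6 mol; kt = 5.476×10^-6 × 83500 = 0.4572, e^(−kt) = 0.6330.
M(83500) = 7.3214×10^6 + (3.826×10^6 − 7.3214×10^6) × 0.6330 = 7.3214×10^6 − 2.213×10^6 = 5.1087×10^6 mol.

5.11×10^6 mol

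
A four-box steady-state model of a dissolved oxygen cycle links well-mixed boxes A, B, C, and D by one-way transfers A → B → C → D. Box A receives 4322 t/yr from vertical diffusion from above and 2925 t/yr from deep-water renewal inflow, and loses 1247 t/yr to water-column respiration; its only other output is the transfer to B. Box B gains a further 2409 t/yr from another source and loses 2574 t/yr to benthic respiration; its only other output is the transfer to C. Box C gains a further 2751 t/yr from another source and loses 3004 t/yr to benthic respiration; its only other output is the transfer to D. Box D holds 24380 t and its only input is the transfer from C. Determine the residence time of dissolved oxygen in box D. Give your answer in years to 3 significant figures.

Box A: F(A→B) = (4322 + 2925) − 1247 = 6000.0 t/yr.
Box B: F(B→C) = (6000.0 + 2409) − 2574 = 5835.0 t/yr.
Box C: F(C→D) = (5835.0 + 2751) − 3004 = 5582.0 t/yr.
Box D throughput = its input = 5582.0 t/yr; τ = 24380 / 5582.0 = 4.368 yr.

4.37 yr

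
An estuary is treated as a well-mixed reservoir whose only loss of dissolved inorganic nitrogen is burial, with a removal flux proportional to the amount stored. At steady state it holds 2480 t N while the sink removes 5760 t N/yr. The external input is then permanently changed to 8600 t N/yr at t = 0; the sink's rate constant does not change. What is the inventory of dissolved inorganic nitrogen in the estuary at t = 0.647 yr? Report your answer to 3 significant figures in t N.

The sink rate constant is k = F₀/M₀ = 5760/2480 = 2.323 yr⁻¹.
Solving dM/dt = F₁ − kM with M(0) = M₀ gives M(t) = F₁/k + (M₀ − F₁/k)·e^(−kt).
F₁/k = 8600/2.323 = 3702.8 t N; kt = 2.323 × 0.647 = 1.503, e^(−kt) = 0.2225.
M(0.647) = 3702.8 + (2480 − 3702.8) × 0.2225 = 3702.8 − 272.1 = 3430.7 t N.

3430 t N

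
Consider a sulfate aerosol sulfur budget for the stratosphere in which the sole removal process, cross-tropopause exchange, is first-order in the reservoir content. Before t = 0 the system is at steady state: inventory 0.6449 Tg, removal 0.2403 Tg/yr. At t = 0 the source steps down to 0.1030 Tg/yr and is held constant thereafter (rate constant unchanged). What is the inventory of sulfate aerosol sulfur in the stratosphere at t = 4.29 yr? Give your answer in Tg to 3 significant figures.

0.351 Tg

τ = M₀/F₀ = 0.6449/0.2403 = 2.684 yr; rate constant k = 1/τ.
New steady state M_∞ = F₁/k = F₁·τ = 0.1030 × 2.684 = 0.27642 Tg.
M(t) = M_∞ + (M₀ − M_∞)·e^(−t/τ); t/τ = 4.29/2.684 = 1.599, so e^(−t/τ) = 0.2022.
M(t) = 0.27642 + 0.3685 × 0.2022 = 0.35093 Tg.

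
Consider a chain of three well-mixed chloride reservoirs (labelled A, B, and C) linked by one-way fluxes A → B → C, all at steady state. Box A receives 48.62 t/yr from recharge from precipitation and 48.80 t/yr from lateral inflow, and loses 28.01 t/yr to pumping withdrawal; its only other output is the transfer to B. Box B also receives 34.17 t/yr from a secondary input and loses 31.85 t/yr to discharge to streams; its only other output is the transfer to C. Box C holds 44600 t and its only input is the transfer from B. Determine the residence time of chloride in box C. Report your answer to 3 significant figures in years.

622 yr

Box A: F(A→B) = (48.62 + 48.80) − 28.01 = 69.410 t/yr.
Box B: F(B→C) = (69.410 + 34.17) − 31.85 = 71.730 t/yr.
Box C throughput = its input = 71.730 t/yr; τ = 44600 / 71.730 = 621.8 yr.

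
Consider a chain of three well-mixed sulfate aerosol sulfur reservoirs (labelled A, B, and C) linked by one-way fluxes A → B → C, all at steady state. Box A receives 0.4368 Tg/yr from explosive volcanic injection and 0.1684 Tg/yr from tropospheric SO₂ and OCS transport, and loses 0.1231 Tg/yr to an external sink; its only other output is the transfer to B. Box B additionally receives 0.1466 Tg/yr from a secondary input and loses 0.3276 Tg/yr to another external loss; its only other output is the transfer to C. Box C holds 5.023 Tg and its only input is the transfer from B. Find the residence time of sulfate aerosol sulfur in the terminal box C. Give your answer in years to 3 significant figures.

Box A: F(A→B) = (0.4368 + 0.1684) − 0.1231 = 0.48210 Tg/yr.
Box B: F(B→C) = (0.48210 + 0.1466) − 0.3276 = 0.30110 Tg/yr.
Box C throughput = its input = 0.30110 Tg/yr; τ = 5.023 / 0.30110 = 16.68 yr.

16.7 yr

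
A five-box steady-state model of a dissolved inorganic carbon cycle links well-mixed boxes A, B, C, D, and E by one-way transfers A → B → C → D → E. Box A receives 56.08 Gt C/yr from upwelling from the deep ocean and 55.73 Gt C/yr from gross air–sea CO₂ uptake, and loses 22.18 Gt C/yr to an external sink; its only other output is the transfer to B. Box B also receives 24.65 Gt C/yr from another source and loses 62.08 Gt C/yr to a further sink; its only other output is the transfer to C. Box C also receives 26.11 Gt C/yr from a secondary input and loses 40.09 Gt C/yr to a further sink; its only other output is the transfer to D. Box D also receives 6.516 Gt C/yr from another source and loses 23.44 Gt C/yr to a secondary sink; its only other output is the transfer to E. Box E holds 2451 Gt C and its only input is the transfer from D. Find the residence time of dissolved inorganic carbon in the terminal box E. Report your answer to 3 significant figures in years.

115 yr

Box A: F(A→B) = (56.08 + 55.73) − 22.18 = 89.630 Gt C/yr.
Box B: F(B→C) = (89.630 + 24.65) − 62.08 = 52.200 Gt C/yr.
Box C: F(C→D) = (52.200 + 26.11) − 40.09 = 38.220 Gt C/yr.
Box D: F(D→E) = (38.220 + 6.516) − 23.44 = 21.296 Gt C/yr.
Box E throughput = its input = 21.296 Gt C/yr; τ = 2451 / 21.296 = 115.1 yr.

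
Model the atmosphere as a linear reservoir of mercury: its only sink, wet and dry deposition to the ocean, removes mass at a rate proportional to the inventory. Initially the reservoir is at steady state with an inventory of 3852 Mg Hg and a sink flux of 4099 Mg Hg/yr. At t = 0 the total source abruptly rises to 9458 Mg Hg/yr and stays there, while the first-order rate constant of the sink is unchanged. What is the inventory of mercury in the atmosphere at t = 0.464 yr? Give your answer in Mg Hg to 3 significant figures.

τ = M₀/F₀ = 3852/4099 = 0.9397 yr; rate constant k = 1/τ.
New steady state M_∞ = F₁/k = F₁·τ = 9458 × 0.9397 = 8888.1 Mg Hg.
M(t) = M_∞ + (M₀ − M_∞)·e^(−t/τ); t/τ = 0.464/0.9397 = 0.4938, so e^(−t/τ) = 0.6103.
M(t) = 8888.1 − 5036 × 0.6103 = 5814.4 Mg Hg.

5810 Mg Hg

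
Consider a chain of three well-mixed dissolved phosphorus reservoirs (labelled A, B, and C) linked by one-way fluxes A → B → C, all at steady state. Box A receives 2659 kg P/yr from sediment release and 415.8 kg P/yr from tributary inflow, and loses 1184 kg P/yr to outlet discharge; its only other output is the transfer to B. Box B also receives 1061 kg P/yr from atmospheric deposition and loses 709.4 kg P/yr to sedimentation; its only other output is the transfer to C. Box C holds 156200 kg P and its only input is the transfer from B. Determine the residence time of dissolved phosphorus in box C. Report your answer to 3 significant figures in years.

69.7 yr

Box A: F(A→B) = (2659 + 415.8) − 1184 = 1890.8 kg P/yr.
Box B: F(B→C) = (1890.8 + 1061) − 709.4 = 2242.4 kg P/yr.
Box C throughput = its input = 2242.4 kg P/yr; τ = 156200 / 2242.4 = 69.66 yr.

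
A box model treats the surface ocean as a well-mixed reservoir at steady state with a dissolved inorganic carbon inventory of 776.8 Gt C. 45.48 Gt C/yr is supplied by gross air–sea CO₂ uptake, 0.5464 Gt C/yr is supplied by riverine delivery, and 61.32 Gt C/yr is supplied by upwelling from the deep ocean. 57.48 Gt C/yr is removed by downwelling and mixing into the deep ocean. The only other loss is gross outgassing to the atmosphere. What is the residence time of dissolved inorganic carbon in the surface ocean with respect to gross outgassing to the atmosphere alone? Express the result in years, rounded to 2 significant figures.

At steady state ΣF_in = ΣF_out.
ΣF_in = 45.48 + 0.5464 + 61.32 = 107.35 Gt C/yr.
Gross outgassing to the atmosphere flux = ΣF_in − (57.48) = 107.35 − 57.48 = 49.87 Gt C/yr.
τ = M / F = 776.8 / 49.87 = 15.58 yr.

16 yr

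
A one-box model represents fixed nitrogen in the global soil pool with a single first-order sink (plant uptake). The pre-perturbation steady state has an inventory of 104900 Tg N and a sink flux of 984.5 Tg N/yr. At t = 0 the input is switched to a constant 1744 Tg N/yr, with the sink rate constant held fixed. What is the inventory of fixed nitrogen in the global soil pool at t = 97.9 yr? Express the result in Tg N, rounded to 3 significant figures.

154000 Tg N

τ = M₀/F₀ = 104900/984.5 = 106.6 yr; rate constant k = 1/τ.
New steady state M_∞ = F₁/k = F₁·τ = 1744 × 106.6 = 185830 Tg N.
M(t) = M_∞ + (M₀ − M_∞)·e^(−t/τ); t/τ = 97.9/106.6 = 0.9188, so e^(−t/τ) = 0.3990.
M(t) = 185830 − 80930 × 0.3990 = 153540 Tg N.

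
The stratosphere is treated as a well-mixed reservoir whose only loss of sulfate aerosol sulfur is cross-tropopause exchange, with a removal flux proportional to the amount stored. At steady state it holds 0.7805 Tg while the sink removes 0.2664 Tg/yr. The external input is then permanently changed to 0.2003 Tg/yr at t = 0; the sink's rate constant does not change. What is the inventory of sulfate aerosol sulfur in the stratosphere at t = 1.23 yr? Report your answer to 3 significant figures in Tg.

τ = M₀/F₀ = 0.7805/0.2664 = 2.930 yr; rate constant k = 1/τ.
New steady state M_∞ = F₁/k = F₁·τ = 0.2003 × 2.930 = 0.58684 Tg.
M(t) = M_∞ + (M₀ − M_∞)·e^(−t/τ); t/τ = 1.23/2.930 = 0.4198, so e^(−t/τ) = 0.6572.
M(t) = 0.58684 + 0.1937 × 0.6572 = 0.71411 Tg.

0.714 Tg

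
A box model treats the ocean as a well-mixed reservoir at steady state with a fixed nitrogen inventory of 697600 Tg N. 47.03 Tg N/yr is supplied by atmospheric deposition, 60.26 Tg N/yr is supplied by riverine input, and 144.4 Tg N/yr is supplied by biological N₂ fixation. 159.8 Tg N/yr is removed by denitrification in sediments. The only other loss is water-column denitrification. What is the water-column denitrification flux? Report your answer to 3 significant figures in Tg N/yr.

91.9 Tg N/yr

At steady state ΣF_in = ΣF_out.
ΣF_in = 47.03 + 60.26 + 144.4 = 251.69 Tg N/yr.
Water-column denitrification flux = ΣF_in − (159.8) = 251.69 − 159.8 = 91.89 Tg N/yr.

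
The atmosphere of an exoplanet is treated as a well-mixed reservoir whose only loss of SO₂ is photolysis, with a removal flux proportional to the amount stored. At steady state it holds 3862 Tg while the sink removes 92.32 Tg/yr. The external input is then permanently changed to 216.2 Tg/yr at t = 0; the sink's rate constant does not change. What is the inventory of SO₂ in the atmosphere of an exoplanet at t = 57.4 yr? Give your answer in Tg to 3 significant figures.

7730 Tg

τ = M₀/F₀ = 3862/92.32 = 41.83 yr; rate constant k = 1/τ.
New steady state M_∞ = F₁/k = F₁·τ = 216.2 × 41.83 = 9044.2 Tg.
M(t) = M_∞ + (M₀ − M_∞)·e^(−t/τ); t/τ = 57.4/41.83 = 1.372, so e^(−t/τ) = 0.2536.
M(t) = 9044.2 − 5182 × 0.2536 = 7730.2 Tg.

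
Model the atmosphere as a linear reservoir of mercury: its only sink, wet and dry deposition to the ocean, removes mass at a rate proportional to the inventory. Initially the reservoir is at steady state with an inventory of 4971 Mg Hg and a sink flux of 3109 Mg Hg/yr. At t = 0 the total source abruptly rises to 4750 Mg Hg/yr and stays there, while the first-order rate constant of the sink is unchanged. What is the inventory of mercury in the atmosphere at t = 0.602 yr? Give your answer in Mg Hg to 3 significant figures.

Residence time τ = M₀/F₀ = 1.599 yr. The eventual steady state is M_∞ = M₀·(F₁/F₀) = 4971 × 4750/3109 = 7594.8 Mg Hg.
The anomaly ΔM(t) = M(t) − M_∞ decays as ΔM₀·e^(−t/τ) with ΔM₀ = 4971 − 7594.8 = −2624 Mg Hg.
At t = 0.602 yr, e^(−t/τ) = e^(−0.3765) = 0.6863, so ΔM = −1801 Mg Hg and M = 7594.8 − 1801 = 5794.2 Mg Hg.

5790 Mg Hg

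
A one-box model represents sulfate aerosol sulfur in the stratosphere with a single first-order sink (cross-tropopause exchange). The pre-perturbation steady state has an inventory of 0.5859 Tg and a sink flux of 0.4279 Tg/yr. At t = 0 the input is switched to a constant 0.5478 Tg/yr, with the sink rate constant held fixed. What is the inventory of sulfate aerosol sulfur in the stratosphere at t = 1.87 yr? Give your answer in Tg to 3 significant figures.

0.708 Tg

Residence time τ = M₀/F₀ = 1.369 yr. The eventual steady state is M_∞ = M₀·(F₁/F₀) = 0.5859 × 0.5478/0.4279 = 0.75007 Tg.
The anomaly ΔM(t) = M(t) − M_∞ decays as ΔM₀·e^(−t/τ) with ΔM₀ = 0.5859 − 0.75007 = −0.1642 Tg.
At t = 1.87 yr, e^(−t/τ) = e^(−1.366) = 0.2552, so ΔM = −0.04190 Tg and M = 0.75007 − 0.04190 = 0.70818 Tg.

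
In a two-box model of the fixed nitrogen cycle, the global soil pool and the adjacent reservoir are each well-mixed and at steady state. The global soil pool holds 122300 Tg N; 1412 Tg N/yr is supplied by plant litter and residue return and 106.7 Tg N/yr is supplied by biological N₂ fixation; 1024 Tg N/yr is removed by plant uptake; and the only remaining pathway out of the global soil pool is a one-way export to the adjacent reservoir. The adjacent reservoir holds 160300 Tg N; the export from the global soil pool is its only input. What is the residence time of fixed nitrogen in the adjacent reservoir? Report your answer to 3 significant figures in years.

324 yr

Balance the global soil pool: ΣF_in = 1412 + 106.7 = 1518.7 Tg N/yr.
Export to the adjacent reservoir = ΣF_in − (1024) = 494.70 Tg N/yr.
At steady state the output of the adjacent reservoir equals its input, 494.70 Tg N/yr.
τ = M / F = 160300 / 494.70 = 324.0 yr.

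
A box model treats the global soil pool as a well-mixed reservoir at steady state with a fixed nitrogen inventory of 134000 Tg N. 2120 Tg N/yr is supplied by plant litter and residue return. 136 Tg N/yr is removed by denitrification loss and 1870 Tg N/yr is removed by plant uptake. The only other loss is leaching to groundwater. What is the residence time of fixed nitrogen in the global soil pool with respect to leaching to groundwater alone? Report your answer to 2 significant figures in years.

1200 yr

At steady state ΣF_in = ΣF_out.
ΣF_in = 2120.0 Tg N/yr.
Leaching to groundwater flux = ΣF_in − (136 + 1870) = 2120.0 − 2006 = 114.0 Tg N/yr.
τ = M / F = 134000 / 114.0 = 1175 yr.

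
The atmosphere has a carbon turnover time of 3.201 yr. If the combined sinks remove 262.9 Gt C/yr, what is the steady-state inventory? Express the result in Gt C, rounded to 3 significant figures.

τ = M/F ⇒ M = τ × F = 3.201 × 262.9 = 841.5 Gt C.

842 Gt C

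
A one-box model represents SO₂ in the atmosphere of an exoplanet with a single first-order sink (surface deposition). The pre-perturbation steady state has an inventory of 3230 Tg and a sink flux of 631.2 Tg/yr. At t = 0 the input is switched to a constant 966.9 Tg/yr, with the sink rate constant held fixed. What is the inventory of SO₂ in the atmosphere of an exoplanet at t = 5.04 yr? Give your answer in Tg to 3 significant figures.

τ = M₀/F₀ = 3230/631.2 = 5.117 yr; rate constant k = 1/τ.
New steady state M_∞ = F₁/k = F₁·τ = 966.9 × 5.117 = 4947.9 Tg.
M(t) = M_∞ + (M₀ − M_∞)·e^(−t/τ); t/τ = 5.04/5.117 = 0.9849, so e^(−t/τ) = 0.3735.
M(t) = 4947.9 − 1718 × 0.3735 = 4306.3 Tg.

4310 Tg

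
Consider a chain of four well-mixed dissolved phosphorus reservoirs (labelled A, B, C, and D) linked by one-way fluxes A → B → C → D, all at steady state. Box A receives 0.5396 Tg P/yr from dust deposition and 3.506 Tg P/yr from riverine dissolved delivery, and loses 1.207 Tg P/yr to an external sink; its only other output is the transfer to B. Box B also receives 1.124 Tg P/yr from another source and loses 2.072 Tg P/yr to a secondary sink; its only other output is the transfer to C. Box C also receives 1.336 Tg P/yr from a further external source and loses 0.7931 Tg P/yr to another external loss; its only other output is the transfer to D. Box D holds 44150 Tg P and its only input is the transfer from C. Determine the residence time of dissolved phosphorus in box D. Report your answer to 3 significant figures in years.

18100 yr

Box A: F(A→B) = (0.5396 + 3.506) − 1.207 = 2.8386 Tg P/yr.
Box B: F(B→C) = (2.8386 + 1.124) − 2.072 = 1.8906 Tg P/yr.
Box C: F(C→D) = (1.8906 + 1.336) − 0.7931 = 2.4335 Tg P/yr.
Box D throughput = its input = 2.4335 Tg P/yr; τ = 44150 / 2.4335 = 18140 yr.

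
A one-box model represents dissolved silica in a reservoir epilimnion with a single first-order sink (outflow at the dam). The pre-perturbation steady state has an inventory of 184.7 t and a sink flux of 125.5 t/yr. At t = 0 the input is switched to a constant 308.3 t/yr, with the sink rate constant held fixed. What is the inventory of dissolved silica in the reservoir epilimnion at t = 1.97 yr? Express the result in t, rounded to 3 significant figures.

383 t

Residence time τ = M₀/F₀ = 1.472 yr. The eventual steady state is M_∞ = M₀·(F₁/F₀) = 184.7 × 308.3/125.5 = 453.73 t.
The anomaly ΔM(t) = M(t) − M_∞ decays as ΔM₀·e^(−t/τ) with ΔM₀ = 184.7 − 453.73 = −269.0 t.
At t = 1.97 yr, e^(−t/τ) = e^(−1.339) = 0.2622, so ΔM = −70.54 t and M = 453.73 − 70.54 = 383.18 t.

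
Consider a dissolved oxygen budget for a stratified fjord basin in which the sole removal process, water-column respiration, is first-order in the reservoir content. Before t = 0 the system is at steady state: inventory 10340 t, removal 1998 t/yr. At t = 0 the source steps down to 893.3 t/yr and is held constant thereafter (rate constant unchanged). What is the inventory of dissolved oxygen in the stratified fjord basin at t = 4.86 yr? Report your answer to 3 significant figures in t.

6860 t

Residence time τ = M₀/F₀ = 5.175 yr. The eventual steady state is M_∞ = M₀·(F₁/F₀) = 10340 × 893.3/1998 = 4623.0 t.
The anomaly ΔM(t) = M(t) − M_∞ decays as ΔM₀·e^(−t/τ) with ΔM₀ = 10340 − 4623.0 = 5717 t.
At t = 4.86 yr, e^(−t/τ) = e^(−0.9391) = 0.3910, so ΔM = 2235 t and M = 4623.0 + 2235 = 6858.2 t.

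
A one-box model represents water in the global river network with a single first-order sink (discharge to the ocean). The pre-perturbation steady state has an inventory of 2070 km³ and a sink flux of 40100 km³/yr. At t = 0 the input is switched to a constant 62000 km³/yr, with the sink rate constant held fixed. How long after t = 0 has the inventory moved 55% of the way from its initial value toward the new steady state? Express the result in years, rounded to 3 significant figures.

τ = M₀/F₀ = 2070/40100 = 0.05162 yr.
The remaining gap fraction is e^(−t/τ); 55% covered ⇒ e^(−t/τ) = 0.450.
t = −τ ln(0.450) = 0.05162 × 0.7985 = 0.04122 yr.

0.0412 yr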